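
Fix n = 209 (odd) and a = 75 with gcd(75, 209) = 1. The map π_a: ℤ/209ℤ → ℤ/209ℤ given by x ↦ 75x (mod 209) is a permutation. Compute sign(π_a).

-1

Trace 170: π^k(170) = [170, 1, 75, 191, 113, 115, 56] for k=0..6.
Cycle type of π: 10×18 + 5×2 + 2×9 + 1; total 30 cycles.
30 cycles on 209: each ℓ→(−1)^(ℓ−1), product (−1)^179 = -1.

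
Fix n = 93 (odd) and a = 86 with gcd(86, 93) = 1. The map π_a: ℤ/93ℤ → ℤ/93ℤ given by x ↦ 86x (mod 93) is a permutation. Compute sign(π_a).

+1

Orbit of 23 under x↦86x: [23, 25, 11, 16, 74, 40, 92]… (length divides ord_93(86)).
Cycle type of π: 30×3 + 2 + 1; total 5 cycles.
With 5 cycles on 93 points, sign = (−1)^{93−5} = +1.
Via Zolotarev, sign(π_{86}) = (86|93) = +1.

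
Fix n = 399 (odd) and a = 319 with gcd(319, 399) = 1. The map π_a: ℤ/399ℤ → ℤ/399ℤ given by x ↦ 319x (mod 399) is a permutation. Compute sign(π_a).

Start at x=1: 1 → 319 → 16 → 316 → 256 → 268 → 106 → … (one orbit).
π_319 has 30 disjoint cycles with lengths [18, 18, 18, 18, 18, 18, 18, 18, 18, 18, 18, 18, 18, 18, 18, 18, 18, 18, 18, 18, 18, 3, 3, 3, 3, 3, 3, 1, 1, 1] on {0,…,398}.
399 − 30 = 369 transpositions; sign(π) = (−1)^369 = -1.

-1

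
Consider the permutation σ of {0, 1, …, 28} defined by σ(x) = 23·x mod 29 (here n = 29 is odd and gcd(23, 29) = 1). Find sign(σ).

Start at x=20: 20 → 25 → 24 → 1 → 23 → 7 → 16 → 20 (one orbit).
Cycle lengths of π_23 on ℤ/29ℤ: [7, 7, 7, 7, 1]; 5 cycles in total.
29 − 5 = 24 transpositions; sign(π) = (−1)^24 = +1.

+1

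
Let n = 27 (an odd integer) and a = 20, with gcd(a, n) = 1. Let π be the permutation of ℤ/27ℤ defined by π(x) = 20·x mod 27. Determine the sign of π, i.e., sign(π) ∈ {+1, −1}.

Orbit of 7 under x↦20x: [7, 5, 19, 2, 13, 17, 16]… (length divides ord_27(20)).
Decompose π into cycles: lengths [18, 6, 2, 1] (4 cycles, including the fixed point 0).
4 cycles on 27: each ℓ→(−1)^(ℓ−1), product (−1)^23 = -1.

-1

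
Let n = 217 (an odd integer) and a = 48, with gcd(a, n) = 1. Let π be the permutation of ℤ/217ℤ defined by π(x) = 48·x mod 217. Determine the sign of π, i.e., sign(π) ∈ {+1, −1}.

+1

Start at x=139: 139 → 162 → 181 → 8 → 167 → 204 → 27 → … (one orbit).
π_48 has 11 disjoint cycles with lengths [30, 30, 30, 30, 30, 30, 30, 2, 2, 2, 1] on {0,…,216}.
sign(π) = (−1)^{n − #cycles} = (−1)^{217−11} = (−1)^206 = +1.
(48|217)_J = +1 (Zolotarev's lemma cross-check).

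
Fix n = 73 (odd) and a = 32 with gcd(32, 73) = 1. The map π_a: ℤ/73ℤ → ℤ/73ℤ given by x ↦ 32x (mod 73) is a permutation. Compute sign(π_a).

Orbit of 16 under x↦32x: [16, 1, 32, 2, 64, 4, 55]… (length divides ord_73(32)).
9 cycles of lengths [9, 9, 9, 9, 9, 9, 9, 9, 1].
sign(π) = (−1)^{n − #cycles} = (−1)^{73−9} = (−1)^64 = +1.

+1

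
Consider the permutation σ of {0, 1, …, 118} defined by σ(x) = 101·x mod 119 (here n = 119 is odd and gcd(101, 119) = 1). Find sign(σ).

-1

Orbit of 1 under x↦101x: [1, 101, 86, 118, 18, 33]… (length divides ord_119(101)).
The orbit structure of x ↦ 101x mod 119: 26 orbits of sizes [6, 6, 6, 6, 6, 6, 6, 6, 6, 6, 6, 6, 6, 6, 6, 6, 6, 2, 2, 2, 2, 2, 2, 2, 2, 1].
Σ(ℓ_i−1) = 119−26 = 93; sign = (−1)^93 = -1.
(101|119)_J = -1 (Zolotarev's lemma cross-check).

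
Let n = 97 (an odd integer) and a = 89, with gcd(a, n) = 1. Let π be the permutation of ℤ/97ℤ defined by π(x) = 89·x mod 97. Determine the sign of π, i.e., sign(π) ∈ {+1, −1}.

Orbit of 89 under x↦89x: [89, 64, 70, 22, 18, 50, 85]… (length divides ord_97(89)).
7 cycles of lengths [16, 16, 16, 16, 16, 16, 1].
97 − 7 = 90 transpositions; sign(π) = (−1)^90 = +1.
The Jacobi symbol (89|97) = +1 (Zolotarev) agrees.

+1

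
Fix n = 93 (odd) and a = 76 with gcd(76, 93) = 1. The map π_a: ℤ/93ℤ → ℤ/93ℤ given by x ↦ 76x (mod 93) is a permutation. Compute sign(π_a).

Trace 40: π^k(40) = [40, 64, 28, 82, 1, 76, 10] for k=0..6.
9 cycles of lengths [15, 15, 15, 15, 15, 15, 1, 1, 1].
93 − 9 = 84 transpositions; sign(π) = (−1)^84 = +1.

+1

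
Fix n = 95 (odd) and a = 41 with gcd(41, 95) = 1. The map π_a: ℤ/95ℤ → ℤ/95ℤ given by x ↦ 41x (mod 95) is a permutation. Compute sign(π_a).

Orbit of 41 under x↦41x: [41, 66, 46, 81, 91, 26, 21]… (length divides ord_95(41)).
10 cycles of lengths [18, 18, 18, 18, 18, 1, 1, 1, 1, 1].
Σ(ℓ_i−1) = 95−10 = 85; sign = (−1)^85 = -1.

-1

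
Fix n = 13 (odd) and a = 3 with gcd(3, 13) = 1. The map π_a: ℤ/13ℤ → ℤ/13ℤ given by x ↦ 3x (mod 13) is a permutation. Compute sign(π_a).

+1

Trace 9: π^k(9) = [9, 1, 3] for k=0..2.
5 cycles of lengths [3, 3, 3, 3, 1].
13 − 5 = 8 transpositions; sign(π) = (−1)^8 = +1.
(3|13)_J = +1 (Zolotarev's lemma cross-check).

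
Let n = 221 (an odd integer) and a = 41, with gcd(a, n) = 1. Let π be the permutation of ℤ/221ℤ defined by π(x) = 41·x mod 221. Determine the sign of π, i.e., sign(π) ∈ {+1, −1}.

+1

Trace 152: π^k(152) = [152, 44, 36, 150, 183, 210, 212] for k=0..6.
Cycle lengths of π_41 on ℤ/221ℤ: [48, 48, 48, 48, 16, 12, 1]; 7 cycles in total.
n − c = 221 − 7 = 214; sign = (−1)^214 = +1.
Via Zolotarev, sign(π_{41}) = (41|221) = +1.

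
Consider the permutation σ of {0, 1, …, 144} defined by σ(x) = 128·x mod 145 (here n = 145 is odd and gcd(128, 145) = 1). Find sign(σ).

+1

Trace 17: π^k(17) = [17, 1, 128, 144] for k=0..3.
Cycle type of π: 4×36 + 1; total 37 cycles.
Σ(ℓ_i−1) = 145−37 = 108; sign = (−1)^108 = +1.
Zolotarev: (128|145) = +1, matching the cycle-count sign.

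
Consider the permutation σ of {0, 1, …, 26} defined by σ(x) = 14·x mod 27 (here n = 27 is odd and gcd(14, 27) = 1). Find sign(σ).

-1

Start at x=4: 4 → 2 → 1 → 14 → 7 → 17 → 22 → … (one orbit).
Cycle lengths of π_14 on ℤ/27ℤ: [18, 6, 2, 1]; 4 cycles in total.
n − c = 27 − 4 = 23; sign = (−1)^23 = -1.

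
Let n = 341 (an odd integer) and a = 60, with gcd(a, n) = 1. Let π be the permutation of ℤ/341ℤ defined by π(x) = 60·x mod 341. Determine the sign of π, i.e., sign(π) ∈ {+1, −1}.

-1

Trace 147: π^k(147) = [147, 295, 309, 126, 58, 70, 108] for k=0..6.
Decompose π into cycles: lengths [10, 10, 10, 10, 10, 10, 10, 10, 10, 10, 10, 10, 10, 10, 10, 10, 10, 10, 10, 10, 10, 10, 10, 10, 10, 10, 10, 10, 10, 10, 10, 10, 10, 5, 5, 1] (36 cycles, including the fixed point 0).
n − c = 341 − 36 = 305; sign = (−1)^305 = -1.
Check: (60/341) = -1 by Zolotarev.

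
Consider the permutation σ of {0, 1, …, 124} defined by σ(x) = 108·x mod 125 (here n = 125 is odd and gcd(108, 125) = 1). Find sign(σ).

Start at x=66: 66 → 3 → 74 → 117 → 11 → 63 → 54 → … (one orbit).
Cycle type of π: 100 + 20 + 4 + 1; total 4 cycles.
n − c = 125 − 4 = 121; sign = (−1)^121 = -1.
(108|125)_J = -1 (Zolotarev's lemma cross-check).

-1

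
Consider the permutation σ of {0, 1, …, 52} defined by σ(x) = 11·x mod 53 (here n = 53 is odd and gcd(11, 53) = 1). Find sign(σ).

Orbit of 6 under x↦11x: [6, 13, 37, 36, 25, 10, 4]… (length divides ord_53(11)).
Decompose π into cycles: lengths [26, 26, 1] (3 cycles, including the fixed point 0).
3 cycles on 53: each ℓ→(−1)^(ℓ−1), product (−1)^50 = +1.
The Jacobi symbol (11|53) = +1 (Zolotarev) agrees.

+1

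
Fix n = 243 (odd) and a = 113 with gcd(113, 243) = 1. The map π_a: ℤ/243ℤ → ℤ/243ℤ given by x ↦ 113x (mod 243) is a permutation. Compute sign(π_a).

Orbit of 95 under x↦113x: [95, 43, 242, 130, 110, 37, 50]… (length divides ord_243(113)).
Decompose π into cycles: lengths [162, 54, 18, 6, 2, 1] (6 cycles, including the fixed point 0).
Σ(ℓ_i−1) = 243−6 = 237; sign = (−1)^237 = -1.
Zolotarev: (113|243) = -1, matching the cycle-count sign.

-1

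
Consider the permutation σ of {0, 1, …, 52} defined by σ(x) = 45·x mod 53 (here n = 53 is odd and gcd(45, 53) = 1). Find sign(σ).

-1

Orbit of 35 under x↦45x: [35, 38, 14, 47, 48, 40, 51]… (length divides ord_53(45)).
Decompose π into cycles: lengths [52, 1] (2 cycles, including the fixed point 0).
Σ(ℓ_i−1) = 53−2 = 51; sign = (−1)^51 = -1.
Via Zolotarev, sign(π_{45}) = (45|53) = -1.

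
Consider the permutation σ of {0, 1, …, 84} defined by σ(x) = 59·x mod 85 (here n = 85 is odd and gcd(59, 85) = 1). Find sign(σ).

Trace 1: π^k(1) = [1, 59, 81, 19, 16, 9, 21] for k=0..6.
13 cycles of lengths [8, 8, 8, 8, 8, 8, 8, 8, 8, 8, 2, 2, 1].
sign(π) = (−1)^{n − #cycles} = (−1)^{85−13} = (−1)^72 = +1.

+1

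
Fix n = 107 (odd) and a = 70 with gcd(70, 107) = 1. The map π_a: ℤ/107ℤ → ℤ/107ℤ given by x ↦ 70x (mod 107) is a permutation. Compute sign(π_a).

-1

Orbit of 82 under x↦70x: [82, 69, 15, 87, 98, 12, 91]… (length divides ord_107(70)).
Decompose π into cycles: lengths [106, 1] (2 cycles, including the fixed point 0).
2 cycles on 107: each ℓ→(−1)^(ℓ−1), product (−1)^105 = -1.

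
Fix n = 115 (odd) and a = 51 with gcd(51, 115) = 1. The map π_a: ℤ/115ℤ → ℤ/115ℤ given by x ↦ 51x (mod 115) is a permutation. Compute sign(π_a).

Start at x=81: 81 → 106 → 1 → 51 → 71 → 56 → 96 → … (one orbit).
Cycle lengths of π_51 on ℤ/115ℤ: [22, 22, 22, 22, 22, 1, 1, 1, 1, 1]; 10 cycles in total.
sign(π) = (−1)^{n − #cycles} = (−1)^{115−10} = (−1)^105 = -1.
The Jacobi symbol (51|115) = -1 (Zolotarev) agrees.

-1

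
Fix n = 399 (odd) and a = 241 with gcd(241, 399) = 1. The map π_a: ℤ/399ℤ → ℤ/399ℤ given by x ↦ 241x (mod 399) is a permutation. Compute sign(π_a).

+1

Start at x=202: 202 → 4 → 166 → 106 → 10 → 16 → 265 → … (one orbit).
The orbit structure of x ↦ 241x mod 399: 27 orbits of sizes [18, 18, 18, 18, 18, 18, 18, 18, 18, 18, 18, 18, 18, 18, 18, 18, 18, 18, 18, 18, 18, 6, 6, 6, 1, 1, 1].
Σ(ℓ_i−1) = 399−27 = 372; sign = (−1)^372 = +1.
The Jacobi symbol (241|399) = +1 (Zolotarev) agrees.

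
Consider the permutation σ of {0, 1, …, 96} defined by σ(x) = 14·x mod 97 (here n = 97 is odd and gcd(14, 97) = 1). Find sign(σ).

-1

Trace 50: π^k(50) = [50, 21, 3, 42, 6, 84, 12] for k=0..6.
Cycle type of π: 96 + 1; total 2 cycles.
Σ(ℓ_i−1) = 97−2 = 95; sign = (−1)^95 = -1.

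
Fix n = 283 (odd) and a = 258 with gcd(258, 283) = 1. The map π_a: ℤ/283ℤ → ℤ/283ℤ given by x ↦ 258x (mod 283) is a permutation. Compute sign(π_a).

-1

Trace 42: π^k(42) = [42, 82, 214, 27, 174, 178, 78] for k=0..6.
Decompose π into cycles: lengths [282, 1] (2 cycles, including the fixed point 0).
n − c = 283 − 2 = 281; sign = (−1)^281 = -1.
(258|283)_J = -1 (Zolotarev's lemma cross-check).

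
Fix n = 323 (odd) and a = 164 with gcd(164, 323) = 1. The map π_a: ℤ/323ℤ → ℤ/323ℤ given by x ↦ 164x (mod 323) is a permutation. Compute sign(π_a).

+1

Trace 26: π^k(26) = [26, 65, 1, 164, 87, 56, 140] for k=0..6.
The orbit structure of x ↦ 164x mod 323: 11 orbits of sizes [48, 48, 48, 48, 48, 48, 16, 6, 6, 6, 1].
11 cycles on 323: each ℓ→(−1)^(ℓ−1), product (−1)^312 = +1.
(164|323)_J = +1 (Zolotarev's lemma cross-check).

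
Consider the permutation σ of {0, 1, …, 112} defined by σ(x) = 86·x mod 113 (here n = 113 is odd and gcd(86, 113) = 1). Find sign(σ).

Start at x=42: 42 → 109 → 108 → 22 → 84 → 105 → 103 → … (one orbit).
π_86 has 2 disjoint cycles with lengths [112, 1] on {0,…,112}.
2 cycles on 113: each ℓ→(−1)^(ℓ−1), product (−1)^111 = -1.
Via Zolotarev, sign(π_{86}) = (86|113) = -1.

-1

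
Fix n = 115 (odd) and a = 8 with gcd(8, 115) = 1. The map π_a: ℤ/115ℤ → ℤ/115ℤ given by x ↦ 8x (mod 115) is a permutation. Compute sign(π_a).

Start at x=73: 73 → 9 → 72 → 1 → 8 → 64 → 52 → … (one orbit).
Cycle type of π: 44×2 + 11×2 + 4 + 1; total 6 cycles.
115 − 6 = 109 transpositions; sign(π) = (−1)^109 = -1.
Zolotarev: (8|115) = -1, matching the cycle-count sign.

-1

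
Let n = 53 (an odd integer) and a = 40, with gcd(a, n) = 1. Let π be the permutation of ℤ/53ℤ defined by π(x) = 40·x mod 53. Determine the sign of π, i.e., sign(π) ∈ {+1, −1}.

+1

Start at x=9: 9 → 42 → 37 → 49 → 52 → 13 → 43 → … (one orbit).
Cycle type of π: 26×2 + 1; total 3 cycles.
Σ(ℓ_i−1) = 53−3 = 50; sign = (−1)^50 = +1.
Via Zolotarev, sign(π_{40}) = (40|53) = +1.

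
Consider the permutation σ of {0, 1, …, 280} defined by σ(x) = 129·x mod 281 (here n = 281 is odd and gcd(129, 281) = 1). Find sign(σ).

-1

Start at x=102: 102 → 232 → 142 → 53 → 93 → 195 → 146 → … (one orbit).
The orbit structure of x ↦ 129x mod 281: 8 orbits of sizes [40, 40, 40, 40, 40, 40, 40, 1].
n − c = 281 − 8 = 273; sign = (−1)^273 = -1.
(129|281)_J = -1 (Zolotarev's lemma cross-check).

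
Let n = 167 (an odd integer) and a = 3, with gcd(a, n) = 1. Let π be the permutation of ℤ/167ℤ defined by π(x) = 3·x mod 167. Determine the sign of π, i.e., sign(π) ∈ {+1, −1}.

+1

Trace 98: π^k(98) = [98, 127, 47, 141, 89, 100, 133] for k=0..6.
3 cycles of lengths [83, 83, 1].
167 − 3 = 164 transpositions; sign(π) = (−1)^164 = +1.
The Jacobi symbol (3|167) = +1 (Zolotarev) agrees.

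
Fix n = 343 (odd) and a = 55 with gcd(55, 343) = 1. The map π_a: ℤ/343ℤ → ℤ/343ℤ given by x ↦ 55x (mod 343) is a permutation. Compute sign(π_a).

Trace 223: π^k(223) = [223, 260, 237, 1, 55, 281, 20] for k=0..6.
Cycle type of π: 98×3 + 14×3 + 2×3 + 1; total 10 cycles.
343 − 10 = 333 transpositions; sign(π) = (−1)^333 = -1.
(55|343)_J = -1 (Zolotarev's lemma cross-check).

-1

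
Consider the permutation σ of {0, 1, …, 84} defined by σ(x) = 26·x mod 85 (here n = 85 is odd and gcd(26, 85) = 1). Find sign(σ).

Orbit of 66 under x↦26x: [66, 16, 76, 21, 36, 1, 26]… (length divides ord_85(26)).
15 cycles of lengths [8, 8, 8, 8, 8, 8, 8, 8, 8, 8, 1, 1, 1, 1, 1].
sign(π) = (−1)^{n − #cycles} = (−1)^{85−15} = (−1)^70 = +1.
Zolotarev: (26|85) = +1, matching the cycle-count sign.

+1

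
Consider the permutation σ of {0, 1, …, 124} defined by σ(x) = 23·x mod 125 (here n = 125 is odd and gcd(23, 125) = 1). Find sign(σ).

-1

Start at x=19: 19 → 62 → 51 → 48 → 104 → 17 → 16 → … (one orbit).
4 cycles of lengths [100, 20, 4, 1].
n − c = 125 − 4 = 121; sign = (−1)^121 = -1.
(23|125)_J = -1 (Zolotarev's lemma cross-check).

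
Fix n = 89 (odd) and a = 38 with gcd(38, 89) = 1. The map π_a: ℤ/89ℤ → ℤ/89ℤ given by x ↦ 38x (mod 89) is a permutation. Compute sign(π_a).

-1

Orbit of 23 under x↦38x: [23, 73, 15, 36, 33, 8, 37]… (length divides ord_89(38)).
The orbit structure of x ↦ 38x mod 89: 2 orbits of sizes [88, 1].
89 − 2 = 87 transpositions; sign(π) = (−1)^87 = -1.
Via Zolotarev, sign(π_{38}) = (38|89) = -1.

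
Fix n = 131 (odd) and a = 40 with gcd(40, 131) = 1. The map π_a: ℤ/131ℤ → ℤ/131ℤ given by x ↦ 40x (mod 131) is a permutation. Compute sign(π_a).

Orbit of 60 under x↦40x: [60, 42, 108, 128, 11, 47, 46]… (length divides ord_131(40)).
2 cycles of lengths [130, 1].
131 − 2 = 129 transpositions; sign(π) = (−1)^129 = -1.

-1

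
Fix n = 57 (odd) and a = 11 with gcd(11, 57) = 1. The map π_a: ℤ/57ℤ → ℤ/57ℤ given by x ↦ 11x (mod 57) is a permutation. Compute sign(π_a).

Orbit of 7 under x↦11x: [7, 20, 49, 26, 1, 11]… (length divides ord_57(11)).
The orbit structure of x ↦ 11x mod 57: 14 orbits of sizes [6, 6, 6, 6, 6, 6, 3, 3, 3, 3, 3, 3, 2, 1].
Σ(ℓ_i−1) = 57−14 = 43; sign = (−1)^43 = -1.

-1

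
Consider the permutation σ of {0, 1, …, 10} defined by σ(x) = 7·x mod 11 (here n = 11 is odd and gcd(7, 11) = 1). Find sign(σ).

-1

Orbit of 7 under x↦7x: [7, 5, 2, 3, 10, 4, 6]… (length divides ord_11(7)).
Decompose π into cycles: lengths [10, 1] (2 cycles, including the fixed point 0).
Σ(ℓ_i−1) = 11−2 = 9; sign = (−1)^9 = -1.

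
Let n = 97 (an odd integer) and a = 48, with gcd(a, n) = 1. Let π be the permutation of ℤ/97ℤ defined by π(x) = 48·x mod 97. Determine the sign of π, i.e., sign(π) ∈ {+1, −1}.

Orbit of 1 under x↦48x: [1, 48, 73, 12, 91, 3, 47]… (length divides ord_97(48)).
Decompose π into cycles: lengths [48, 48, 1] (3 cycles, including the fixed point 0).
sign(π) = (−1)^{n − #cycles} = (−1)^{97−3} = (−1)^94 = +1.
The Jacobi symbol (48|97) = +1 (Zolotarev) agrees.

+1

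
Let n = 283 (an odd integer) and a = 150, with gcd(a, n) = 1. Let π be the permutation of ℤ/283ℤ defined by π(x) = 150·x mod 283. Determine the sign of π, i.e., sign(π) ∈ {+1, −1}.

Start at x=230: 230 → 257 → 62 → 244 → 93 → 83 → 281 → … (one orbit).
Cycle type of π: 141×2 + 1; total 3 cycles.
n − c = 283 − 3 = 280; sign = (−1)^280 = +1.
(150|283)_J = +1 (Zolotarev's lemma cross-check).

+1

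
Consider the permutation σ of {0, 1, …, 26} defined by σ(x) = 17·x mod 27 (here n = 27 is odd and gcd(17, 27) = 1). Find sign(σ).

Orbit of 1 under x↦17x: [1, 17, 19, 26, 10, 8]… (length divides ord_27(17)).
π_17 has 8 disjoint cycles with lengths [6, 6, 6, 2, 2, 2, 2, 1] on {0,…,26}.
n − c = 27 − 8 = 19; sign = (−1)^19 = -1.
(17|27)_J = -1 (Zolotarev's lemma cross-check).

-1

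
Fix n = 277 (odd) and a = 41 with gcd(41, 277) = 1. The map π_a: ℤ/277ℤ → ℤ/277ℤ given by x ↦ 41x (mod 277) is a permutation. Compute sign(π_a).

Orbit of 16 under x↦41x: [16, 102, 27, 276, 236, 258, 52]… (length divides ord_277(41)).
7 cycles of lengths [46, 46, 46, 46, 46, 46, 1].
sign(π) = (−1)^{n − #cycles} = (−1)^{277−7} = (−1)^270 = +1.
Zolotarev: (41|277) = +1, matching the cycle-count sign.

+1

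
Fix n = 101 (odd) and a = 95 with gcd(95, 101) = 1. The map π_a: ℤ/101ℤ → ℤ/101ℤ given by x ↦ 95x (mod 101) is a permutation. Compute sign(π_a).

Trace 87: π^k(87) = [87, 84, 1, 95, 36] for k=0..4.
The orbit structure of x ↦ 95x mod 101: 21 orbits of sizes [5, 5, 5, 5, 5, 5, 5, 5, 5, 5, 5, 5, 5, 5, 5, 5, 5, 5, 5, 5, 1].
sign(π) = (−1)^{n − #cycles} = (−1)^{101−21} = (−1)^80 = +1.
Via Zolotarev, sign(π_{95}) = (95|101) = +1.

+1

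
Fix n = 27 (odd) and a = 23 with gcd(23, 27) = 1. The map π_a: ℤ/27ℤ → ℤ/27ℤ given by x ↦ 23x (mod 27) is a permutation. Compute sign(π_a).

Trace 17: π^k(17) = [17, 13, 2, 19, 5, 7, 26] for k=0..6.
π_23 has 4 disjoint cycles with lengths [18, 6, 2, 1] on {0,…,26}.
With 4 cycles on 27 points, sign = (−1)^{27−4} = -1.

-1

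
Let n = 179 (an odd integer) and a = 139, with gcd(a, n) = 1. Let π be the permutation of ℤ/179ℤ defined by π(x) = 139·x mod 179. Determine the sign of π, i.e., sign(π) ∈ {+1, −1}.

Trace 108: π^k(108) = [108, 155, 65, 85, 1, 139, 168] for k=0..6.
The orbit structure of x ↦ 139x mod 179: 3 orbits of sizes [89, 89, 1].
Σ(ℓ_i−1) = 179−3 = 176; sign = (−1)^176 = +1.
(139|179)_J = +1 (Zolotarev's lemma cross-check).

+1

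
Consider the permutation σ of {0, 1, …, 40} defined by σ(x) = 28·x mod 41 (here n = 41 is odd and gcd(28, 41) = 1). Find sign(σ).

-1

Trace 37: π^k(37) = [37, 11, 21, 14, 23, 29, 33] for k=0..6.
Cycle lengths of π_28 on ℤ/41ℤ: [40, 1]; 2 cycles in total.
Σ(ℓ_i−1) = 41−2 = 39; sign = (−1)^39 = -1.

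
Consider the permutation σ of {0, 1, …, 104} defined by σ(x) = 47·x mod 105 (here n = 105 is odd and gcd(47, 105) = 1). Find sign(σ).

Orbit of 46 under x↦47x: [46, 62, 79, 38, 1, 47, 4]… (length divides ord_105(47)).
Cycle lengths of π_47 on ℤ/105ℤ: [12, 12, 12, 12, 12, 12, 6, 6, 6, 4, 4, 4, 2, 1]; 14 cycles in total.
sign(π) = (−1)^{n − #cycles} = (−1)^{105−14} = (−1)^91 = -1.
The Jacobi symbol (47|105) = -1 (Zolotarev) agrees.

-1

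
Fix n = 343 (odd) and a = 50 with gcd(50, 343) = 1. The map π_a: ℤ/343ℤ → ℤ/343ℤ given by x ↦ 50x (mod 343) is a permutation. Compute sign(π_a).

+1

Start at x=197: 197 → 246 → 295 → 1 → 50 → 99 → 148 → 197 (one orbit).
91 cycles of lengths [7, 7, 7, 7, 7, 7, 7, 7, 7, 7, 7, 7, 7, 7, 7, 7, 7, 7, 7, 7, 7, 7, 7, 7, 7, 7, 7, 7, 7, 7, 7, 7, 7, 7, 7, 7, 7, 7, 7, 7, 7, 7, 1, 1, 1, 1, 1, 1, 1, 1, 1, 1, 1, 1, 1, 1, 1, 1, 1, 1, 1, 1, 1, 1, 1, 1, 1, 1, 1, 1, 1, 1, 1, 1, 1, 1, 1, 1, 1, 1, 1, 1, 1, 1, 1, 1, 1, 1, 1, 1, 1].
With 91 cycles on 343 points, sign = (−1)^{343−91} = +1.
The Jacobi symbol (50|343) = +1 (Zolotarev) agrees.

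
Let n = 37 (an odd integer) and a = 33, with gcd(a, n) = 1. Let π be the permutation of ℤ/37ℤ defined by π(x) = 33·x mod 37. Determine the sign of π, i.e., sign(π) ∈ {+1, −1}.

Start at x=9: 9 → 1 → 33 → 16 → 10 → 34 → 12 → … (one orbit).
Cycle type of π: 9×4 + 1; total 5 cycles.
5 cycles on 37: each ℓ→(−1)^(ℓ−1), product (−1)^32 = +1.

+1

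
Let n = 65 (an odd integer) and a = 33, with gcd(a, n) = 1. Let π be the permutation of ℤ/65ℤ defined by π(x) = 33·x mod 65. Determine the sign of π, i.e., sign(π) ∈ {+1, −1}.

Trace 2: π^k(2) = [2, 1, 33, 49, 57, 61, 63] for k=0..6.
Decompose π into cycles: lengths [12, 12, 12, 12, 12, 4, 1] (7 cycles, including the fixed point 0).
n − c = 65 − 7 = 58; sign = (−1)^58 = +1.
Via Zolotarev, sign(π_{33}) = (33|65) = +1.

+1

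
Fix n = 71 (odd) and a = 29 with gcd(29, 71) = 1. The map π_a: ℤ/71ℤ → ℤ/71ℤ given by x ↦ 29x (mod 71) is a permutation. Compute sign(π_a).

+1

Start at x=40: 40 → 24 → 57 → 20 → 12 → 64 → 10 → … (one orbit).
The orbit structure of x ↦ 29x mod 71: 3 orbits of sizes [35, 35, 1].
With 3 cycles on 71 points, sign = (−1)^{71−3} = +1.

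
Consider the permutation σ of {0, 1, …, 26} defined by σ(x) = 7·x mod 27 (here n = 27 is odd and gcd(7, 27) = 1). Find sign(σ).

Start at x=13: 13 → 10 → 16 → 4 → 1 → 7 → 22 → … (one orbit).
7 cycles of lengths [9, 9, 3, 3, 1, 1, 1].
n − c = 27 − 7 = 20; sign = (−1)^20 = +1.
Via Zolotarev, sign(π_{7}) = (7|27) = +1.

+1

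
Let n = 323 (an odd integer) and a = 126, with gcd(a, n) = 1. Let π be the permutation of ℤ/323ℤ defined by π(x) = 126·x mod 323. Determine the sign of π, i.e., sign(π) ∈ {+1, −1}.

Start at x=227: 227 → 178 → 141 → 1 → 126 → 49 → 37 → … (one orbit).
Cycle type of π: 48×6 + 16 + 6×3 + 1; total 11 cycles.
323 − 11 = 312 transpositions; sign(π) = (−1)^312 = +1.

+1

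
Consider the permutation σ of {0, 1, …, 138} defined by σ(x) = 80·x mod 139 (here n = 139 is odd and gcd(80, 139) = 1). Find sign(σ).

Orbit of 106 under x↦80x: [106, 1, 80, 6, 63, 36, 100]… (length divides ord_139(80)).
Cycle type of π: 23×6 + 1; total 7 cycles.
139 − 7 = 132 transpositions; sign(π) = (−1)^132 = +1.
(80|139)_J = +1 (Zolotarev's lemma cross-check).

+1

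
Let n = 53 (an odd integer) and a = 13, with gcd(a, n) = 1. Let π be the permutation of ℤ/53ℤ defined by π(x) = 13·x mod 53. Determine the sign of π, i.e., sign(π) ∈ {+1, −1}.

+1

Start at x=44: 44 → 42 → 16 → 49 → 1 → 13 → 10 → … (one orbit).
Decompose π into cycles: lengths [13, 13, 13, 13, 1] (5 cycles, including the fixed point 0).
5 cycles on 53: each ℓ→(−1)^(ℓ−1), product (−1)^48 = +1.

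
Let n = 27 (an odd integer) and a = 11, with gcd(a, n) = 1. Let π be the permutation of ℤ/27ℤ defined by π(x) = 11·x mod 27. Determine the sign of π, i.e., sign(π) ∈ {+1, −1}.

Orbit of 17 under x↦11x: [17, 25, 5, 1, 11, 13, 8]… (length divides ord_27(11)).
Cycle type of π: 18 + 6 + 2 + 1; total 4 cycles.
Σ(ℓ_i−1) = 27−4 = 23; sign = (−1)^23 = -1.
Check: (11/27) = -1 by Zolotarev.

-1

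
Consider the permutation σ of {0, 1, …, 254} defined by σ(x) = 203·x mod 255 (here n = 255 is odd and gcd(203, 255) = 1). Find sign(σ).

+1

Trace 203: π^k(203) = [203, 154, 152, 1] for k=0..3.
The orbit structure of x ↦ 203x mod 255: 77 orbits of sizes [4, 4, 4, 4, 4, 4, 4, 4, 4, 4, 4, 4, 4, 4, 4, 4, 4, 4, 4, 4, 4, 4, 4, 4, 4, 4, 4, 4, 4, 4, 4, 4, 4, 4, 4, 4, 4, 4, 4, 4, 4, 4, 4, 4, 4, 4, 4, 4, 4, 4, 4, 2, 2, 2, 2, 2, 2, 2, 2, 2, 2, 2, 2, 2, 2, 2, 2, 2, 2, 2, 2, 2, 2, 2, 2, 2, 1].
255 − 77 = 178 transpositions; sign(π) = (−1)^178 = +1.
Via Zolotarev, sign(π_{203}) = (203|255) = +1.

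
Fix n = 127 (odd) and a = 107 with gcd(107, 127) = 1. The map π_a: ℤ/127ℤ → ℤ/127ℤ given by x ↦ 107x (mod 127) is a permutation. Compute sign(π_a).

+1

Orbit of 1 under x↦107x: [1, 107, 19]… (length divides ord_127(107)).
Cycle type of π: 3×42 + 1; total 43 cycles.
sign(π) = (−1)^{n − #cycles} = (−1)^{127−43} = (−1)^84 = +1.
Zolotarev: (107|127) = +1, matching the cycle-count sign.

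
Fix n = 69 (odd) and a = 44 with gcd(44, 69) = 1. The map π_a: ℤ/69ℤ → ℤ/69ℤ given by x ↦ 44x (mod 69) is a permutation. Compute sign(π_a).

Start at x=44: 44 → 4 → 38 → 16 → 14 → 64 → 56 → … (one orbit).
Decompose π into cycles: lengths [22, 22, 22, 2, 1] (5 cycles, including the fixed point 0).
With 5 cycles on 69 points, sign = (−1)^{69−5} = +1.
Check: (44/69) = +1 by Zolotarev.

+1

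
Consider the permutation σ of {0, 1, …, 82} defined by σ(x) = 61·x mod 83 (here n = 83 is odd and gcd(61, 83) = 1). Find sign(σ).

Orbit of 36 under x↦61x: [36, 38, 77, 49, 1, 61, 69]… (length divides ord_83(61)).
Cycle lengths of π_61 on ℤ/83ℤ: [41, 41, 1]; 3 cycles in total.
Σ(ℓ_i−1) = 83−3 = 80; sign = (−1)^80 = +1.

+1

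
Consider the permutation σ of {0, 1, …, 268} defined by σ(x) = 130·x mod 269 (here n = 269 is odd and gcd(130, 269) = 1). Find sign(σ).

-1

Start at x=112: 112 → 34 → 116 → 16 → 197 → 55 → 156 → … (one orbit).
Cycle lengths of π_130 on ℤ/269ℤ: [268, 1]; 2 cycles in total.
Σ(ℓ_i−1) = 269−2 = 267; sign = (−1)^267 = -1.
Zolotarev: (130|269) = -1, matching the cycle-count sign.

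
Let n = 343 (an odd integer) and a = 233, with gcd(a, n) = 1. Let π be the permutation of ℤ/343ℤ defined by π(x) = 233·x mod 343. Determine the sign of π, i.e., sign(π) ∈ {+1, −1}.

Trace 23: π^k(23) = [23, 214, 127, 93, 60, 260, 212] for k=0..6.
7 cycles of lengths [147, 147, 21, 21, 3, 3, 1].
343 − 7 = 336 transpositions; sign(π) = (−1)^336 = +1.

+1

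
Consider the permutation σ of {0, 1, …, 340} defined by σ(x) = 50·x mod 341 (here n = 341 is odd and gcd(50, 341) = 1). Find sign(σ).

-1

Start at x=283: 283 → 169 → 266 → 1 → 50 → 113 → 194 → … (one orbit).
π_50 has 14 disjoint cycles with lengths [30, 30, 30, 30, 30, 30, 30, 30, 30, 30, 15, 15, 10, 1] on {0,…,340}.
With 14 cycles on 341 points, sign = (−1)^{341−14} = -1.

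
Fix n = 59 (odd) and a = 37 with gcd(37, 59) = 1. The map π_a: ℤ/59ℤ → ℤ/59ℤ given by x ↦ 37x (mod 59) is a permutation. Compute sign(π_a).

-1

Orbit of 14 under x↦37x: [14, 46, 50, 21, 10, 16, 2]… (length divides ord_59(37)).
Decompose π into cycles: lengths [58, 1] (2 cycles, including the fixed point 0).
sign(π) = (−1)^{n − #cycles} = (−1)^{59−2} = (−1)^57 = -1.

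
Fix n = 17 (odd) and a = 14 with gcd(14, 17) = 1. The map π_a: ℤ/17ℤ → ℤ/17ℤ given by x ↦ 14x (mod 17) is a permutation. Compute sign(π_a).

Start at x=13: 13 → 12 → 15 → 6 → 16 → 3 → 8 → … (one orbit).
Cycle type of π: 16 + 1; total 2 cycles.
Σ(ℓ_i−1) = 17−2 = 15; sign = (−1)^15 = -1.

-1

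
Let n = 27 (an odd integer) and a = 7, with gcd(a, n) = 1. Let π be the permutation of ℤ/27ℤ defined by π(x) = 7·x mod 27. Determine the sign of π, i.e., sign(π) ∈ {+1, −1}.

+1

Start at x=16: 16 → 4 → 1 → 7 → 22 → 19 → 25 → … (one orbit).
Cycle type of π: 9×2 + 3×2 + 1×3; total 7 cycles.
Σ(ℓ_i−1) = 27−7 = 20; sign = (−1)^20 = +1.
Zolotarev: (7|27) = +1, matching the cycle-count sign.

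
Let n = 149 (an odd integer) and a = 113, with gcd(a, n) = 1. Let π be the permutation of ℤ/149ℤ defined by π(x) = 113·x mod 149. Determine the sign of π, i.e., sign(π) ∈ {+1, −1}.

Trace 64: π^k(64) = [64, 80, 100, 125, 119, 37, 9] for k=0..6.
Cycle lengths of π_113 on ℤ/149ℤ: [74, 74, 1]; 3 cycles in total.
Σ(ℓ_i−1) = 149−3 = 146; sign = (−1)^146 = +1.
Check: (113/149) = +1 by Zolotarev.

+1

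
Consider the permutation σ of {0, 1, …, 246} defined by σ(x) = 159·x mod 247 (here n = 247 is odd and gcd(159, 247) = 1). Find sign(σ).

+1

Orbit of 87 under x↦159x: [87, 1, 159]… (length divides ord_247(159)).
Decompose π into cycles: lengths [3, 3, 3, 3, 3, 3, 3, 3, 3, 3, 3, 3, 3, 3, 3, 3, 3, 3, 3, 3, 3, 3, 3, 3, 3, 3, 3, 3, 3, 3, 3, 3, 3, 3, 3, 3, 3, 3, 3, 3, 3, 3, 3, 3, 3, 3, 3, 3, 3, 3, 3, 3, 3, 3, 3, 3, 3, 3, 3, 3, 3, 3, 3, 3, 3, 3, 3, 3, 3, 3, 3, 3, 3, 3, 3, 3, 3, 3, 3, 3, 3, 3, 1] (83 cycles, including the fixed point 0).
sign(π) = (−1)^{n − #cycles} = (−1)^{247−83} = (−1)^164 = +1.
Via Zolotarev, sign(π_{159}) = (159|247) = +1.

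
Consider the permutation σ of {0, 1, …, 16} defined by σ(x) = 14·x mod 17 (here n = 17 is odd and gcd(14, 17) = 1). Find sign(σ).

Trace 13: π^k(13) = [13, 12, 15, 6, 16, 3, 8] for k=0..6.
π_14 has 2 disjoint cycles with lengths [16, 1] on {0,…,16}.
Σ(ℓ_i−1) = 17−2 = 15; sign = (−1)^15 = -1.
(14|17)_J = -1 (Zolotarev's lemma cross-check).

-1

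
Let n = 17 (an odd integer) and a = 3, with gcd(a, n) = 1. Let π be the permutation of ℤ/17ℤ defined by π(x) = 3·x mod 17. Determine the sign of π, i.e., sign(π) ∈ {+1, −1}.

-1

Start at x=10: 10 → 13 → 5 → 15 → 11 → 16 → 14 → … (one orbit).
Cycle type of π: 16 + 1; total 2 cycles.
With 2 cycles on 17 points, sign = (−1)^{17−2} = -1.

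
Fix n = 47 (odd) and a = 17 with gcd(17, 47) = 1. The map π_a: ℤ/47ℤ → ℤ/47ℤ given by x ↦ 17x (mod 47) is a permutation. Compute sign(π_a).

Orbit of 42 under x↦17x: [42, 9, 12, 16, 37, 18, 24]… (length divides ord_47(17)).
Cycle lengths of π_17 on ℤ/47ℤ: [23, 23, 1]; 3 cycles in total.
n − c = 47 − 3 = 44; sign = (−1)^44 = +1.

+1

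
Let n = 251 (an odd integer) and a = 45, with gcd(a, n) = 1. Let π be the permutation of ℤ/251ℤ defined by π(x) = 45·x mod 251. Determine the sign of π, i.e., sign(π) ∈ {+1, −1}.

+1

Start at x=17: 17 → 12 → 38 → 204 → 144 → 205 → 189 → … (one orbit).
The orbit structure of x ↦ 45x mod 251: 3 orbits of sizes [125, 125, 1].
n − c = 251 − 3 = 248; sign = (−1)^248 = +1.
Check: (45/251) = +1 by Zolotarev.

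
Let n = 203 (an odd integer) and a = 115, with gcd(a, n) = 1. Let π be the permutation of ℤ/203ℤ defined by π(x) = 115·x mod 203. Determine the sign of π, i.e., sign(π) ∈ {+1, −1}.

Start at x=202: 202 → 88 → 173 → 1 → 115 → 30 → 202 (one orbit).
The orbit structure of x ↦ 115x mod 203: 44 orbits of sizes [6, 6, 6, 6, 6, 6, 6, 6, 6, 6, 6, 6, 6, 6, 6, 6, 6, 6, 6, 6, 6, 6, 6, 6, 6, 6, 6, 6, 6, 2, 2, 2, 2, 2, 2, 2, 2, 2, 2, 2, 2, 2, 2, 1].
sign(π) = (−1)^{n − #cycles} = (−1)^{203−44} = (−1)^159 = -1.

-1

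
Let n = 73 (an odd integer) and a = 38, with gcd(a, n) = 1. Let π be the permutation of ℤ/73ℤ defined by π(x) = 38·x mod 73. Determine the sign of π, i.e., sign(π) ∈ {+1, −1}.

+1

Trace 46: π^k(46) = [46, 69, 67, 64, 23, 71, 70] for k=0..6.
Cycle lengths of π_38 on ℤ/73ℤ: [36, 36, 1]; 3 cycles in total.
3 cycles on 73: each ℓ→(−1)^(ℓ−1), product (−1)^70 = +1.
Zolotarev: (38|73) = +1, matching the cycle-count sign.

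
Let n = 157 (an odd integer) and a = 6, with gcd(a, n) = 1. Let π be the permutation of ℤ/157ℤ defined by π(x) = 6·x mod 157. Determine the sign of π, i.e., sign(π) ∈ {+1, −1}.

-1

Trace 29: π^k(29) = [29, 17, 102, 141, 61, 52, 155] for k=0..6.
Cycle lengths of π_6 on ℤ/157ℤ: [156, 1]; 2 cycles in total.
2 cycles on 157: each ℓ→(−1)^(ℓ−1), product (−1)^155 = -1.
The Jacobi symbol (6|157) = -1 (Zolotarev) agrees.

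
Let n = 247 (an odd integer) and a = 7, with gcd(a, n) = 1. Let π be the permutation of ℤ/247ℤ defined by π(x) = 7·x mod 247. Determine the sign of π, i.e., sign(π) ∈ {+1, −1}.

-1

Start at x=96: 96 → 178 → 11 → 77 → 45 → 68 → 229 → … (one orbit).
Cycle type of π: 12×19 + 3×6 + 1; total 26 cycles.
Σ(ℓ_i−1) = 247−26 = 221; sign = (−1)^221 = -1.
The Jacobi symbol (7|247) = -1 (Zolotarev) agrees.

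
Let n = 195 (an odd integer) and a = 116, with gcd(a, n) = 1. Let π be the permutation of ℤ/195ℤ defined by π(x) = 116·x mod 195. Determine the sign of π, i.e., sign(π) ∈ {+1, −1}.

Orbit of 1 under x↦116x: [1, 116]… (length divides ord_195(116)).
Cycle lengths of π_116 on ℤ/195ℤ: [2, 2, 2, 2, 2, 2, 2, 2, 2, 2, 2, 2, 2, 2, 2, 2, 2, 2, 2, 2, 2, 2, 2, 2, 2, 2, 2, 2, 2, 2, 2, 2, 2, 2, 2, 2, 2, 2, 2, 2, 2, 2, 2, 2, 2, 2, 2, 2, 2, 2, 2, 2, 2, 2, 2, 2, 2, 2, 2, 2, 2, 2, 2, 2, 2, 2, 2, 2, 2, 2, 2, 2, 2, 2, 2, 2, 2, 2, 2, 2, 2, 2, 2, 2, 2, 2, 2, 2, 2, 2, 2, 2, 2, 2, 2, 1, 1, 1, 1, 1]; 100 cycles in total.
sign(π) = (−1)^{n − #cycles} = (−1)^{195−100} = (−1)^95 = -1.
(116|195)_J = -1 (Zolotarev's lemma cross-check).

-1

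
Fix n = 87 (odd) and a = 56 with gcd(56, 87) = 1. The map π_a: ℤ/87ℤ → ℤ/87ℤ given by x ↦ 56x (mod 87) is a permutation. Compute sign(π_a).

+1

Orbit of 28 under x↦56x: [28, 2, 25, 8, 13, 32, 52]… (length divides ord_87(56)).
Cycle type of π: 28×3 + 2 + 1; total 5 cycles.
sign(π) = (−1)^{n − #cycles} = (−1)^{87−5} = (−1)^82 = +1.
(56|87)_J = +1 (Zolotarev's lemma cross-check).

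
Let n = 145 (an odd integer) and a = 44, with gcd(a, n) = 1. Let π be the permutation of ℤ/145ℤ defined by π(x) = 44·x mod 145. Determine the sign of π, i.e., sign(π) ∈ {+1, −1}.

-1

Orbit of 136 under x↦44x: [136, 39, 121, 104, 81, 84, 71]… (length divides ord_145(44)).
The orbit structure of x ↦ 44x mod 145: 8 orbits of sizes [28, 28, 28, 28, 28, 2, 2, 1].
Σ(ℓ_i−1) = 145−8 = 137; sign = (−1)^137 = -1.
Zolotarev: (44|145) = -1, matching the cycle-count sign.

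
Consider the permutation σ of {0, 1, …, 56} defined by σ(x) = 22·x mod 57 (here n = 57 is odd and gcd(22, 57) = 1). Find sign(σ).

-1

Orbit of 4 under x↦22x: [4, 31, 55, 13, 1, 22, 28]… (length divides ord_57(22)).
π_22 has 6 disjoint cycles with lengths [18, 18, 18, 1, 1, 1] on {0,…,56}.
n − c = 57 − 6 = 51; sign = (−1)^51 = -1.
Zolotarev: (22|57) = -1, matching the cycle-count sign.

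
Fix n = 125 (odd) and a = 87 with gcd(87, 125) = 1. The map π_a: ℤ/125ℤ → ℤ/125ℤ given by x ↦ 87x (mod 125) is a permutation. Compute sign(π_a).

-1

Orbit of 38 under x↦87x: [38, 56, 122, 114, 43, 116, 92]… (length divides ord_125(87)).
4 cycles of lengths [100, 20, 4, 1].
n − c = 125 − 4 = 121; sign = (−1)^121 = -1.
The Jacobi symbol (87|125) = -1 (Zolotarev) agrees.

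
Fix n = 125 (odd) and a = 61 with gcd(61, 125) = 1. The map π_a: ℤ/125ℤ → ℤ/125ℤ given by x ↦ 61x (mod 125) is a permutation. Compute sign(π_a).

Start at x=26: 26 → 86 → 121 → 6 → 116 → 76 → 11 → … (one orbit).
13 cycles of lengths [25, 25, 25, 25, 5, 5, 5, 5, 1, 1, 1, 1, 1].
125 − 13 = 112 transpositions; sign(π) = (−1)^112 = +1.

+1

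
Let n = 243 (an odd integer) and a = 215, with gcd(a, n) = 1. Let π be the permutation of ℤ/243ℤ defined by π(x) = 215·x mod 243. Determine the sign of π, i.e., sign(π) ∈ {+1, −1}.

Start at x=161: 161 → 109 → 107 → 163 → 53 → 217 → 242 → … (one orbit).
Cycle type of π: 18×9 + 6×9 + 2×13 + 1; total 32 cycles.
sign(π) = (−1)^{n − #cycles} = (−1)^{243−32} = (−1)^211 = -1.
Zolotarev: (215|243) = -1, matching the cycle-count sign.

-1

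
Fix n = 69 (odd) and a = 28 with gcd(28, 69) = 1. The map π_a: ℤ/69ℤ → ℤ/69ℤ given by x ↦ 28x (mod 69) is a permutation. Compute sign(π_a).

Trace 37: π^k(37) = [37, 1, 28, 25, 10, 4, 43] for k=0..6.
π_28 has 6 disjoint cycles with lengths [22, 22, 22, 1, 1, 1] on {0,…,68}.
n − c = 69 − 6 = 63; sign = (−1)^63 = -1.
Zolotarev: (28|69) = -1, matching the cycle-count sign.

-1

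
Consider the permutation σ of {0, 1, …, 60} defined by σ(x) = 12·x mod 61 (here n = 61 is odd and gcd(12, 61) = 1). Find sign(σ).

+1

Trace 58: π^k(58) = [58, 25, 56, 1, 12, 22, 20] for k=0..6.
5 cycles of lengths [15, 15, 15, 15, 1].
With 5 cycles on 61 points, sign = (−1)^{61−5} = +1.
Via Zolotarev, sign(π_{12}) = (12|61) = +1.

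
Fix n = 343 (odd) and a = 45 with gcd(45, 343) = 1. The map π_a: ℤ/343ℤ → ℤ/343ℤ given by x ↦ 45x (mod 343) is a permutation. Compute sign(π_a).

-1

Orbit of 296 under x↦45x: [296, 286, 179, 166, 267, 10, 107]… (length divides ord_343(45)).
4 cycles of lengths [294, 42, 6, 1].
With 4 cycles on 343 points, sign = (−1)^{343−4} = -1.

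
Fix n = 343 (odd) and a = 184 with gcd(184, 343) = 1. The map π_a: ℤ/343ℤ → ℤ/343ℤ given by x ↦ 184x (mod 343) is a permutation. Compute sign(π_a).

+1

Trace 60: π^k(60) = [60, 64, 114, 53, 148, 135, 144] for k=0..6.
The orbit structure of x ↦ 184x mod 343: 7 orbits of sizes [147, 147, 21, 21, 3, 3, 1].
With 7 cycles on 343 points, sign = (−1)^{343−7} = +1.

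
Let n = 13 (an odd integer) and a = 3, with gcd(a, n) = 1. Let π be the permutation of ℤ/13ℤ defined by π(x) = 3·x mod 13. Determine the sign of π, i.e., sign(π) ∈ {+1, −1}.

+1

Trace 1: π^k(1) = [1, 3, 9] for k=0..2.
5 cycles of lengths [3, 3, 3, 3, 1].
5 cycles on 13: each ℓ→(−1)^(ℓ−1), product (−1)^8 = +1.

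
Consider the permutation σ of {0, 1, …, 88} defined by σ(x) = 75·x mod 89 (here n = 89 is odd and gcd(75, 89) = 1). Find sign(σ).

-1

Orbit of 67 under x↦75x: [67, 41, 49, 26, 81, 23, 34]… (length divides ord_89(75)).
Decompose π into cycles: lengths [88, 1] (2 cycles, including the fixed point 0).
Σ(ℓ_i−1) = 89−2 = 87; sign = (−1)^87 = -1.
Zolotarev: (75|89) = -1, matching the cycle-count sign.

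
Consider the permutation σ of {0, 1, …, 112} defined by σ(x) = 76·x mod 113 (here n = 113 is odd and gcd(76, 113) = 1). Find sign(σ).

-1

Trace 46: π^k(46) = [46, 106, 33, 22, 90, 60, 40] for k=0..6.
2 cycles of lengths [112, 1].
sign(π) = (−1)^{n − #cycles} = (−1)^{113−2} = (−1)^111 = -1.
Check: (76/113) = -1 by Zolotarev.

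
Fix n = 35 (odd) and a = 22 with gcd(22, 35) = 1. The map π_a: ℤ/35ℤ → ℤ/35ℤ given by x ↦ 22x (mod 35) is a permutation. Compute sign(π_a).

-1

Trace 22: π^k(22) = [22, 29, 8, 1] for k=0..3.
Decompose π into cycles: lengths [4, 4, 4, 4, 4, 4, 4, 1, 1, 1, 1, 1, 1, 1] (14 cycles, including the fixed point 0).
35 − 14 = 21 transpositions; sign(π) = (−1)^21 = -1.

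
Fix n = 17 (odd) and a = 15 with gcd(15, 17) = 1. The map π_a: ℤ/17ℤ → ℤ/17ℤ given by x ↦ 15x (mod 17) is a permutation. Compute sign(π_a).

+1

Start at x=1: 1 → 15 → 4 → 9 → 16 → 2 → 13 → … (one orbit).
3 cycles of lengths [8, 8, 1].
3 cycles on 17: each ℓ→(−1)^(ℓ−1), product (−1)^14 = +1.
Via Zolotarev, sign(π_{15}) = (15|17) = +1.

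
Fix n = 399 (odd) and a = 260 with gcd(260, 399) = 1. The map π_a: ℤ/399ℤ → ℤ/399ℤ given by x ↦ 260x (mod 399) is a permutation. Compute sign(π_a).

+1

Orbit of 232 under x↦260x: [232, 71, 106, 29, 358, 113, 253]… (length divides ord_399(260)).
35 cycles of lengths [18, 18, 18, 18, 18, 18, 18, 18, 18, 18, 18, 18, 18, 18, 18, 18, 18, 18, 18, 18, 18, 2, 2, 2, 2, 2, 2, 2, 1, 1, 1, 1, 1, 1, 1].
Σ(ℓ_i−1) = 399−35 = 364; sign = (−1)^364 = +1.
Via Zolotarev, sign(π_{260}) = (260|399) = +1.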